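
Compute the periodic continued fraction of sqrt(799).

[28; (3, 1, 3, 56)]

Write x_i = (sqrt(799) + m_i)/d_i with (m_0, d_0) = (0, 1). a_0 = floor(sqrt(799)) = 28, since 28^2 = 784 <= 799 < 841 = 29^2.
Iterate m_{i+1} = d_i*a_i - m_i, d_{i+1} = (799 - m_{i+1}^2)/d_i, a_{i+1} = floor((a_0 + m_{i+1})/d_{i+1}):
  m_1 = 1*28 - 0 = 28, d_1 = (799 - 28^2)/1 = 15/1 = 15, a_1 = floor((28 + 28)/15) = 3.
  m_2 = 15*3 - 28 = 17, d_2 = (799 - 17^2)/15 = 510/15 = 34, a_2 = floor((28 + 17)/34) = 1.
  m_3 = 34*1 - 17 = 17, d_3 = (799 - 17^2)/34 = 510/34 = 15, a_3 = floor((28 + 17)/15) = 3.
  m_4 = 15*3 - 17 = 28, d_4 = (799 - 28^2)/15 = 15/15 = 1, a_4 = floor((28 + 28)/1) = 56.
  m_5 = 1*56 - 28 = 28, d_5 = (799 - 28^2)/1 = 15/1 = 15: (m_5, d_5) = (m_1, d_1) = (28, 15), so from here the quotients repeat a_1, ..., a_4; the period length is 4.
Hence the expansion of sqrt(799) is a_0 = 28 followed by the repeating block 3, 1, 3, 56 (period 4).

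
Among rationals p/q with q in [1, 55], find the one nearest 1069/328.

88/27

Expand x = 1069/328 as a continued fraction with the Euclidean algorithm:
  1069 = 3*328 + 85, so a_0 = 3.
  328 = 3*85 + 73, so a_1 = 3.
  85 = 1*73 + 12, so a_2 = 1.
  73 = 6*12 + 1, so a_3 = 6.
  12 = 12*1 + 0, so a_4 = 12.
so x = [3; 3, 1, 6, 12].
Convergents (p_i = a_i*p_{i-1} + p_{i-2}, q_i = a_i*q_{i-1} + q_{i-2} with p_{-2}=0, p_{-1}=1, q_{-2}=1, q_{-1}=0), until the denominator exceeds 55:
  i=0: a_0=3, p_0 = 3*1 + 0 = 3, q_0 = 3*0 + 1 = 1.
  i=1: a_1=3, p_1 = 3*3 + 1 = 10, q_1 = 3*1 + 0 = 3.
  i=2: a_2=1, p_2 = 1*10 + 3 = 13, q_2 = 1*3 + 1 = 4.
  i=3: a_3=6, p_3 = 6*13 + 10 = 88, q_3 = 6*4 + 3 = 27.
  i=4: a_4=12, p_4 = 12*88 + 13 = 1069, q_4 = 12*27 + 4 = 328.
q_4 = 328 > 55, so the last convergent with denominator <= 55 is p_3/q_3 = 88/27.
The closest fraction with denominator <= 55 is either p_3/q_3 or the intermediate fraction (k*p_3 + p_2)/(k*q_3 + q_2) with the largest k >= 1 whose denominator stays <= 55; these approach x as k grows, and every other convergent or intermediate fraction in range is farther away.
Largest k: floor((55 - q_2)/q_3) = floor((55 - 4)/27) = 1.
That gives (1*88 + 13)/(1*27 + 4) = 101/31.
Compare the errors: |x - 88/27| = |1069*27 - 88*328|/(328*27) = 1/8856, and |x - 101/31| = |1069*31 - 101*328|/(328*31) = 11/10168.
Cross-multiplying, 1*10168 = 10168 < 97416 = 11*8856, so 1/8856 is smaller: the convergent 88/27 is closer to x than 101/31.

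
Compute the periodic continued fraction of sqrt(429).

Write x_i = (sqrt(429) + m_i)/d_i with (m_0, d_0) = (0, 1). a_0 = floor(sqrt(429)) = 20, since 20^2 = 400 <= 429 < 441 = 21^2.
Iterate m_{i+1} = d_i*a_i - m_i, d_{i+1} = (429 - m_{i+1}^2)/d_i, a_{i+1} = floor((a_0 + m_{i+1})/d_{i+1}):
  m_1 = 1*20 - 0 = 20, d_1 = (429 - 20^2)/1 = 29/1 = 29, a_1 = floor((20 + 20)/29) = 1.
  m_2 = 29*1 - 20 = 9, d_2 = (429 - 9^2)/29 = 348/29 = 12, a_2 = floor((20 + 9)/12) = 2.
  m_3 = 12*2 - 9 = 15, d_3 = (429 - 15^2)/12 = 204/12 = 17, a_3 = floor((20 + 15)/17) = 2.
  m_4 = 17*2 - 15 = 19, d_4 = (429 - 19^2)/17 = 68/17 = 4, a_4 = floor((20 + 19)/4) = 9.
  m_5 = 4*9 - 19 = 17, d_5 = (429 - 17^2)/4 = 140/4 = 35, a_5 = floor((20 + 17)/35) = 1.
  m_6 = 35*1 - 17 = 18, d_6 = (429 - 18^2)/35 = 105/35 = 3, a_6 = floor((20 + 18)/3) = 12.
  m_7 = 3*12 - 18 = 18, d_7 = (429 - 18^2)/3 = 105/3 = 35, a_7 = floor((20 + 18)/35) = 1.
  m_8 = 35*1 - 18 = 17, d_8 = (429 - 17^2)/35 = 140/35 = 4, a_8 = floor((20 + 17)/4) = 9.
  m_9 = 4*9 - 17 = 19, d_9 = (429 - 19^2)/4 = 68/4 = 17, a_9 = floor((20 + 19)/17) = 2.
  m_10 = 17*2 - 19 = 15, d_10 = (429 - 15^2)/17 = 204/17 = 12, a_10 = floor((20 + 15)/12) = 2.
  m_11 = 12*2 - 15 = 9, d_11 = (429 - 9^2)/12 = 348/12 = 29, a_11 = floor((20 + 9)/29) = 1.
  m_12 = 29*1 - 9 = 20, d_12 = (429 - 20^2)/29 = 29/29 = 1, a_12 = floor((20 + 20)/1) = 40.
  m_13 = 1*40 - 20 = 20, d_13 = (429 - 20^2)/1 = 29/1 = 29: (m_13, d_13) = (m_1, d_1) = (20, 29), so from here the quotients repeat a_1, ..., a_12; the period length is 12.
Hence the expansion of sqrt(429) is a_0 = 20 followed by the repeating block 1, 2, 2, 9, 1, 12, 1, 9, 2, 2, 1, 40 (period 12).

[20; (1, 2, 2, 9, 1, 12, 1, 9, 2, 2, 1, 40)]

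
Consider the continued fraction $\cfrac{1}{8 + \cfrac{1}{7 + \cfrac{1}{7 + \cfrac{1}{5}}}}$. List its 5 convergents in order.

0/1, 1/8, 7/57, 50/407, 257/2092

Using the convergent recurrence p_i = a_i*p_{i-1} + p_{i-2}, q_i = a_i*q_{i-1} + q_{i-2} with p_{-2}=0, p_{-1}=1, q_{-2}=1, q_{-1}=0:
  i=0: a_0=0, p_0 = 0*1 + 0 = 0, q_0 = 0*0 + 1 = 1.
  i=1: a_1=8, p_1 = 8*0 + 1 = 1, q_1 = 8*1 + 0 = 8.
  i=2: a_2=7, p_2 = 7*1 + 0 = 7, q_2 = 7*8 + 1 = 57.
  i=3: a_3=7, p_3 = 7*7 + 1 = 50, q_3 = 7*57 + 8 = 407.
  i=4: a_4=5, p_4 = 5*50 + 7 = 257, q_4 = 5*407 + 57 = 2092.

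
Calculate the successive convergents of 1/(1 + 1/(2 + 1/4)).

Using the convergent recurrence p_i = a_i*p_{i-1} + p_{i-2}, q_i = a_i*q_{i-1} + q_{i-2} with p_{-2}=0, p_{-1}=1, q_{-2}=1, q_{-1}=0:
  i=0: a_0=0, p_0 = 0*1 + 0 = 0, q_0 = 0*0 + 1 = 1.
  i=1: a_1=1, p_1 = 1*0 + 1 = 1, q_1 = 1*1 + 0 = 1.
  i=2: a_2=2, p_2 = 2*1 + 0 = 2, q_2 = 2*1 + 1 = 3.
  i=3: a_3=4, p_3 = 4*2 + 1 = 9, q_3 = 4*3 + 1 = 13.

0/1, 1/1, 2/3, 9/13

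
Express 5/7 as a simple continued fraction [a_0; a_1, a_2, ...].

[0; 1, 2, 2]

Run the Euclidean algorithm on 5 and 7; the successive quotients are the partial quotients a_0, a_1, ... (each step inverts the fractional part left over by the previous one):
  5 = 0*7 + 5, so a_0 = 0.
  7 = 1*5 + 2, so a_1 = 1.
  5 = 2*2 + 1, so a_2 = 2.
  2 = 2*1 + 0, so a_3 = 2.
The remainder reaches 0 after 4 divisions, so the expansion has 4 partial quotients, read off in order.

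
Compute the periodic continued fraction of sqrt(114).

Write x_i = (sqrt(114) + m_i)/d_i with (m_0, d_0) = (0, 1). a_0 = floor(sqrt(114)) = 10, since 10^2 = 100 <= 114 < 121 = 11^2.
Iterate m_{i+1} = d_i*a_i - m_i, d_{i+1} = (114 - m_{i+1}^2)/d_i, a_{i+1} = floor((a_0 + m_{i+1})/d_{i+1}):
  m_1 = 1*10 - 0 = 10, d_1 = (114 - 10^2)/1 = 14/1 = 14, a_1 = floor((10 + 10)/14) = 1.
  m_2 = 14*1 - 10 = 4, d_2 = (114 - 4^2)/14 = 98/14 = 7, a_2 = floor((10 + 4)/7) = 2.
  m_3 = 7*2 - 4 = 10, d_3 = (114 - 10^2)/7 = 14/7 = 2, a_3 = floor((10 + 10)/2) = 10.
  m_4 = 2*10 - 10 = 10, d_4 = (114 - 10^2)/2 = 14/2 = 7, a_4 = floor((10 + 10)/7) = 2.
  m_5 = 7*2 - 10 = 4, d_5 = (114 - 4^2)/7 = 98/7 = 14, a_5 = floor((10 + 4)/14) = 1.
  m_6 = 14*1 - 4 = 10, d_6 = (114 - 10^2)/14 = 14/14 = 1, a_6 = floor((10 + 10)/1) = 20.
  m_7 = 1*20 - 10 = 10, d_7 = (114 - 10^2)/1 = 14/1 = 14: (m_7, d_7) = (m_1, d_1) = (10, 14), so from here the quotients repeat a_1, ..., a_6; the period length is 6.
Hence the expansion of sqrt(114) is a_0 = 10 followed by the repeating block 1, 2, 10, 2, 1, 20 (period 6).

[10; (1, 2, 10, 2, 1, 20)]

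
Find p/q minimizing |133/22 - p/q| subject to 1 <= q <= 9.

Expand x = 133/22 as a continued fraction with the Euclidean algorithm:
  133 = 6*22 + 1, so a_0 = 6.
  22 = 22*1 + 0, so a_1 = 22.
so x = [6; 22].
Convergents (p_i = a_i*p_{i-1} + p_{i-2}, q_i = a_i*q_{i-1} + q_{i-2} with p_{-2}=0, p_{-1}=1, q_{-2}=1, q_{-1}=0), until the denominator exceeds 9:
  i=0: a_0=6, p_0 = 6*1 + 0 = 6, q_0 = 6*0 + 1 = 1.
  i=1: a_1=22, p_1 = 22*6 + 1 = 133, q_1 = 22*1 + 0 = 22.
q_1 = 22 > 9, so the last convergent with denominator <= 9 is p_0/q_0 = 6/1.
The closest fraction with denominator <= 9 is either p_0/q_0 or the intermediate fraction (k*p_0 + p_{-1})/(k*q_0 + q_{-1}) with the largest k >= 1 whose denominator stays <= 9; these approach x as k grows, and every other convergent or intermediate fraction in range is farther away.
Largest k: floor((9 - q_{-1})/q_0) = floor((9 - 0)/1) = 9 (using the seeds p_{-1} = 1, q_{-1} = 0).
That gives (9*6 + 1)/(9*1 + 0) = 55/9.
Compare the errors: |x - 6/1| = |133*1 - 6*22|/(22*1) = 1/22, and |x - 55/9| = |133*9 - 55*22|/(22*9) = 13/198.
Cross-multiplying, 1*198 = 198 < 286 = 13*22, so 1/22 is smaller: the convergent 6/1 is closer to x than 55/9.

6/1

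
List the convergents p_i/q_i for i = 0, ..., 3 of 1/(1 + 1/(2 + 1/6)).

Using the convergent recurrence p_i = a_i*p_{i-1} + p_{i-2}, q_i = a_i*q_{i-1} + q_{i-2} with p_{-2}=0, p_{-1}=1, q_{-2}=1, q_{-1}=0:
  i=0: a_0=0, p_0 = 0*1 + 0 = 0, q_0 = 0*0 + 1 = 1.
  i=1: a_1=1, p_1 = 1*0 + 1 = 1, q_1 = 1*1 + 0 = 1.
  i=2: a_2=2, p_2 = 2*1 + 0 = 2, q_2 = 2*1 + 1 = 3.
  i=3: a_3=6, p_3 = 6*2 + 1 = 13, q_3 = 6*3 + 1 = 19.

0/1, 1/1, 2/3, 13/19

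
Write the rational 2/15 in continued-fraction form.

[0; 7, 2]

Run the Euclidean algorithm on 2 and 15; the successive quotients are the partial quotients a_0, a_1, ... (each step inverts the fractional part left over by the previous one):
  2 = 0*15 + 2, so a_0 = 0.
  15 = 7*2 + 1, so a_1 = 7.
  2 = 2*1 + 0, so a_2 = 2.
The remainder reaches 0 after 3 divisions, so the expansion has 3 partial quotients, read off in order.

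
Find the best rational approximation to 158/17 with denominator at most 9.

Expand x = 158/17 as a continued fraction with the Euclidean algorithm:
  158 = 9*17 + 5, so a_0 = 9.
  17 = 3*5 + 2, so a_1 = 3.
  5 = 2*2 + 1, so a_2 = 2.
  2 = 2*1 + 0, so a_3 = 2.
so x = [9; 3, 2, 2].
Convergents (p_i = a_i*p_{i-1} + p_{i-2}, q_i = a_i*q_{i-1} + q_{i-2} with p_{-2}=0, p_{-1}=1, q_{-2}=1, q_{-1}=0), until the denominator exceeds 9:
  i=0: a_0=9, p_0 = 9*1 + 0 = 9, q_0 = 9*0 + 1 = 1.
  i=1: a_1=3, p_1 = 3*9 + 1 = 28, q_1 = 3*1 + 0 = 3.
  i=2: a_2=2, p_2 = 2*28 + 9 = 65, q_2 = 2*3 + 1 = 7.
  i=3: a_3=2, p_3 = 2*65 + 28 = 158, q_3 = 2*7 + 3 = 17.
q_3 = 17 > 9, so the last convergent with denominator <= 9 is p_2/q_2 = 65/7.
The closest fraction with denominator <= 9 is either p_2/q_2 or the intermediate fraction (k*p_2 + p_1)/(k*q_2 + q_1) with the largest k >= 1 whose denominator stays <= 9; these approach x as k grows, and every other convergent or intermediate fraction in range is farther away.
Largest k: floor((9 - q_1)/q_2) = floor((9 - 3)/7) = 0.
Since k = 0, no intermediate fraction beyond p_2/q_2 has denominator <= 9, so the convergent 65/7 is the closest (its error is |158*7 - 65*17|/(17*7) = 1/119).

65/7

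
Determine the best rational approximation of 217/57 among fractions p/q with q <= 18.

Expand x = 217/57 as a continued fraction with the Euclidean algorithm:
  217 = 3*57 + 46, so a_0 = 3.
  57 = 1*46 + 11, so a_1 = 1.
  46 = 4*11 + 2, so a_2 = 4.
  11 = 5*2 + 1, so a_3 = 5.
  2 = 2*1 + 0, so a_4 = 2.
so x = [3; 1, 4, 5, 2].
Convergents (p_i = a_i*p_{i-1} + p_{i-2}, q_i = a_i*q_{i-1} + q_{i-2} with p_{-2}=0, p_{-1}=1, q_{-2}=1, q_{-1}=0), until the denominator exceeds 18:
  i=0: a_0=3, p_0 = 3*1 + 0 = 3, q_0 = 3*0 + 1 = 1.
  i=1: a_1=1, p_1 = 1*3 + 1 = 4, q_1 = 1*1 + 0 = 1.
  i=2: a_2=4, p_2 = 4*4 + 3 = 19, q_2 = 4*1 + 1 = 5.
  i=3: a_3=5, p_3 = 5*19 + 4 = 99, q_3 = 5*5 + 1 = 26.
q_3 = 26 > 18, so the last convergent with denominator <= 18 is p_2/q_2 = 19/5.
The closest fraction with denominator <= 18 is either p_2/q_2 or the intermediate fraction (k*p_2 + p_1)/(k*q_2 + q_1) with the largest k >= 1 whose denominator stays <= 18; these approach x as k grows, and every other convergent or intermediate fraction in range is farther away.
Largest k: floor((18 - q_1)/q_2) = floor((18 - 1)/5) = 3.
That gives (3*19 + 4)/(3*5 + 1) = 61/16.
Compare the errors: |x - 19/5| = |217*5 - 19*57|/(57*5) = 2/285, and |x - 61/16| = |217*16 - 61*57|/(57*16) = 5/912.
Cross-multiplying, 5*285 = 1425 < 1824 = 2*912, so 5/912 is smaller: the intermediate fraction 61/16 is closer to x than 19/5.

61/16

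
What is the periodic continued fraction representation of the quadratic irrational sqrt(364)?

Write x_i = (sqrt(364) + m_i)/d_i with (m_0, d_0) = (0, 1). a_0 = floor(sqrt(364)) = 19, since 19^2 = 361 <= 364 < 400 = 20^2.
Iterate m_{i+1} = d_i*a_i - m_i, d_{i+1} = (364 - m_{i+1}^2)/d_i, a_{i+1} = floor((a_0 + m_{i+1})/d_{i+1}):
  m_1 = 1*19 - 0 = 19, d_1 = (364 - 19^2)/1 = 3/1 = 3, a_1 = floor((19 + 19)/3) = 12.
  m_2 = 3*12 - 19 = 17, d_2 = (364 - 17^2)/3 = 75/3 = 25, a_2 = floor((19 + 17)/25) = 1.
  m_3 = 25*1 - 17 = 8, d_3 = (364 - 8^2)/25 = 300/25 = 12, a_3 = floor((19 + 8)/12) = 2.
  m_4 = 12*2 - 8 = 16, d_4 = (364 - 16^2)/12 = 108/12 = 9, a_4 = floor((19 + 16)/9) = 3.
  m_5 = 9*3 - 16 = 11, d_5 = (364 - 11^2)/9 = 243/9 = 27, a_5 = floor((19 + 11)/27) = 1.
  m_6 = 27*1 - 11 = 16, d_6 = (364 - 16^2)/27 = 108/27 = 4, a_6 = floor((19 + 16)/4) = 8.
  m_7 = 4*8 - 16 = 16, d_7 = (364 - 16^2)/4 = 108/4 = 27, a_7 = floor((19 + 16)/27) = 1.
  m_8 = 27*1 - 16 = 11, d_8 = (364 - 11^2)/27 = 243/27 = 9, a_8 = floor((19 + 11)/9) = 3.
  m_9 = 9*3 - 11 = 16, d_9 = (364 - 16^2)/9 = 108/9 = 12, a_9 = floor((19 + 16)/12) = 2.
  m_10 = 12*2 - 16 = 8, d_10 = (364 - 8^2)/12 = 300/12 = 25, a_10 = floor((19 + 8)/25) = 1.
  m_11 = 25*1 - 8 = 17, d_11 = (364 - 17^2)/25 = 75/25 = 3, a_11 = floor((19 + 17)/3) = 12.
  m_12 = 3*12 - 17 = 19, d_12 = (364 - 19^2)/3 = 3/3 = 1, a_12 = floor((19 + 19)/1) = 38.
  m_13 = 1*38 - 19 = 19, d_13 = (364 - 19^2)/1 = 3/1 = 3: (m_13, d_13) = (m_1, d_1) = (19, 3), so from here the quotients repeat a_1, ..., a_12; the period length is 12.
Hence the expansion of sqrt(364) is a_0 = 19 followed by the repeating block 12, 1, 2, 3, 1, 8, 1, 3, 2, 1, 12, 38 (period 12).

[19; (12, 1, 2, 3, 1, 8, 1, 3, 2, 1, 12, 38)]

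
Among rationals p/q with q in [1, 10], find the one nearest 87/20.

13/3

Expand x = 87/20 as a continued fraction with the Euclidean algorithm:
  87 = 4*20 + 7, so a_0 = 4.
  20 = 2*7 + 6, so a_1 = 2.
  7 = 1*6 + 1, so a_2 = 1.
  6 = 6*1 + 0, so a_3 = 6.
so x = [4; 2, 1, 6].
Convergents (p_i = a_i*p_{i-1} + p_{i-2}, q_i = a_i*q_{i-1} + q_{i-2} with p_{-2}=0, p_{-1}=1, q_{-2}=1, q_{-1}=0), until the denominator exceeds 10:
  i=0: a_0=4, p_0 = 4*1 + 0 = 4, q_0 = 4*0 + 1 = 1.
  i=1: a_1=2, p_1 = 2*4 + 1 = 9, q_1 = 2*1 + 0 = 2.
  i=2: a_2=1, p_2 = 1*9 + 4 = 13, q_2 = 1*2 + 1 = 3.
  i=3: a_3=6, p_3 = 6*13 + 9 = 87, q_3 = 6*3 + 2 = 20.
q_3 = 20 > 10, so the last convergent with denominator <= 10 is p_2/q_2 = 13/3.
The closest fraction with denominator <= 10 is either p_2/q_2 or the intermediate fraction (k*p_2 + p_1)/(k*q_2 + q_1) with the largest k >= 1 whose denominator stays <= 10; these approach x as k grows, and every other convergent or intermediate fraction in range is farther away.
Largest k: floor((10 - q_1)/q_2) = floor((10 - 2)/3) = 2.
That gives (2*13 + 9)/(2*3 + 2) = 35/8.
Compare the errors: |x - 13/3| = |87*3 - 13*20|/(20*3) = 1/60, and |x - 35/8| = |87*8 - 35*20|/(20*8) = 4/160.
Cross-multiplying, 1*160 = 160 < 240 = 4*60, so 1/60 is smaller: the convergent 13/3 is closer to x than 35/8.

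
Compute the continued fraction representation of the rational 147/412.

[0; 2, 1, 4, 14, 2]

Run the Euclidean algorithm on 147 and 412; the successive quotients are the partial quotients a_0, a_1, ... (each step inverts the fractional part left over by the previous one):
  147 = 0*412 + 147, so a_0 = 0.
  412 = 2*147 + 118, so a_1 = 2.
  147 = 1*118 + 29, so a_2 = 1.
  118 = 4*29 + 2, so a_3 = 4.
  29 = 14*2 + 1, so a_4 = 14.
  2 = 2*1 + 0, so a_5 = 2.
The remainder reaches 0 after 6 divisions, so the expansion has 6 partial quotients, read off in order.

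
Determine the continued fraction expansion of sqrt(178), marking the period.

Write x_i = (sqrt(178) + m_i)/d_i with (m_0, d_0) = (0, 1). a_0 = floor(sqrt(178)) = 13, since 13^2 = 169 <= 178 < 196 = 14^2.
Iterate m_{i+1} = d_i*a_i - m_i, d_{i+1} = (178 - m_{i+1}^2)/d_i, a_{i+1} = floor((a_0 + m_{i+1})/d_{i+1}):
  m_1 = 1*13 - 0 = 13, d_1 = (178 - 13^2)/1 = 9/1 = 9, a_1 = floor((13 + 13)/9) = 2.
  m_2 = 9*2 - 13 = 5, d_2 = (178 - 5^2)/9 = 153/9 = 17, a_2 = floor((13 + 5)/17) = 1.
  m_3 = 17*1 - 5 = 12, d_3 = (178 - 12^2)/17 = 34/17 = 2, a_3 = floor((13 + 12)/2) = 12.
  m_4 = 2*12 - 12 = 12, d_4 = (178 - 12^2)/2 = 34/2 = 17, a_4 = floor((13 + 12)/17) = 1.
  m_5 = 17*1 - 12 = 5, d_5 = (178 - 5^2)/17 = 153/17 = 9, a_5 = floor((13 + 5)/9) = 2.
  m_6 = 9*2 - 5 = 13, d_6 = (178 - 13^2)/9 = 9/9 = 1, a_6 = floor((13 + 13)/1) = 26.
  m_7 = 1*26 - 13 = 13, d_7 = (178 - 13^2)/1 = 9/1 = 9: (m_7, d_7) = (m_1, d_1) = (13, 9), so from here the quotients repeat a_1, ..., a_6; the period length is 6.
Hence the expansion of sqrt(178) is a_0 = 13 followed by the repeating block 2, 1, 12, 1, 2, 26 (period 6).

[13; (2, 1, 12, 1, 2, 26)]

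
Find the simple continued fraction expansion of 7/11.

[0; 1, 1, 1, 3]

Run the Euclidean algorithm on 7 and 11; the successive quotients are the partial quotients a_0, a_1, ... (each step inverts the fractional part left over by the previous one):
  7 = 0*11 + 7, so a_0 = 0.
  11 = 1*7 + 4, so a_1 = 1.
  7 = 1*4 + 3, so a_2 = 1.
  4 = 1*3 + 1, so a_3 = 1.
  3 = 3*1 + 0, so a_4 = 3.
The remainder reaches 0 after 5 divisions, so the expansion has 5 partial quotients, read off in order.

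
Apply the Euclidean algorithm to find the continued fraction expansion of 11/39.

[0; 3, 1, 1, 5]

Run the Euclidean algorithm on 11 and 39; the successive quotients are the partial quotients a_0, a_1, ... (each step inverts the fractional part left over by the previous one):
  11 = 0*39 + 11, so a_0 = 0.
  39 = 3*11 + 6, so a_1 = 3.
  11 = 1*6 + 5, so a_2 = 1.
  6 = 1*5 + 1, so a_3 = 1.
  5 = 5*1 + 0, so a_4 = 5.
The remainder reaches 0 after 5 divisions, so the expansion has 5 partial quotients, read off in order.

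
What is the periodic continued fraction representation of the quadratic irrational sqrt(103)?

Write x_i = (sqrt(103) + m_i)/d_i with (m_0, d_0) = (0, 1). a_0 = floor(sqrt(103)) = 10, since 10^2 = 100 <= 103 < 121 = 11^2.
Iterate m_{i+1} = d_i*a_i - m_i, d_{i+1} = (103 - m_{i+1}^2)/d_i, a_{i+1} = floor((a_0 + m_{i+1})/d_{i+1}):
  m_1 = 1*10 - 0 = 10, d_1 = (103 - 10^2)/1 = 3/1 = 3, a_1 = floor((10 + 10)/3) = 6.
  m_2 = 3*6 - 10 = 8, d_2 = (103 - 8^2)/3 = 39/3 = 13, a_2 = floor((10 + 8)/13) = 1.
  m_3 = 13*1 - 8 = 5, d_3 = (103 - 5^2)/13 = 78/13 = 6, a_3 = floor((10 + 5)/6) = 2.
  m_4 = 6*2 - 5 = 7, d_4 = (103 - 7^2)/6 = 54/6 = 9, a_4 = floor((10 + 7)/9) = 1.
  m_5 = 9*1 - 7 = 2, d_5 = (103 - 2^2)/9 = 99/9 = 11, a_5 = floor((10 + 2)/11) = 1.
  m_6 = 11*1 - 2 = 9, d_6 = (103 - 9^2)/11 = 22/11 = 2, a_6 = floor((10 + 9)/2) = 9.
  m_7 = 2*9 - 9 = 9, d_7 = (103 - 9^2)/2 = 22/2 = 11, a_7 = floor((10 + 9)/11) = 1.
  m_8 = 11*1 - 9 = 2, d_8 = (103 - 2^2)/11 = 99/11 = 9, a_8 = floor((10 + 2)/9) = 1.
  m_9 = 9*1 - 2 = 7, d_9 = (103 - 7^2)/9 = 54/9 = 6, a_9 = floor((10 + 7)/6) = 2.
  m_10 = 6*2 - 7 = 5, d_10 = (103 - 5^2)/6 = 78/6 = 13, a_10 = floor((10 + 5)/13) = 1.
  m_11 = 13*1 - 5 = 8, d_11 = (103 - 8^2)/13 = 39/13 = 3, a_11 = floor((10 + 8)/3) = 6.
  m_12 = 3*6 - 8 = 10, d_12 = (103 - 10^2)/3 = 3/3 = 1, a_12 = floor((10 + 10)/1) = 20.
  m_13 = 1*20 - 10 = 10, d_13 = (103 - 10^2)/1 = 3/1 = 3: (m_13, d_13) = (m_1, d_1) = (10, 3), so from here the quotients repeat a_1, ..., a_12; the period length is 12.
Hence the expansion of sqrt(103) is a_0 = 10 followed by the repeating block 6, 1, 2, 1, 1, 9, 1, 1, 2, 1, 6, 20 (period 12).

[10; (6, 1, 2, 1, 1, 9, 1, 1, 2, 1, 6, 20)]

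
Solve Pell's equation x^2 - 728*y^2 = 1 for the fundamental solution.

(x, y) = (27, 1)

First expand sqrt(728) as a continued fraction. With x_i = (sqrt(728) + m_i)/d_i and (m_0, d_0) = (0, 1): a_0 = floor(sqrt(728)) = 26, since 26^2 = 676 <= 728 < 729 = 27^2.
Iterate m_{i+1} = d_i*a_i - m_i, d_{i+1} = (728 - m_{i+1}^2)/d_i, a_{i+1} = floor((a_0 + m_{i+1})/d_{i+1}):
  m_1 = 1*26 - 0 = 26, d_1 = (728 - 26^2)/1 = 52/1 = 52, a_1 = floor((26 + 26)/52) = 1.
  m_2 = 52*1 - 26 = 26, d_2 = (728 - 26^2)/52 = 52/52 = 1, a_2 = floor((26 + 26)/1) = 52.
  m_3 = 1*52 - 26 = 26, d_3 = (728 - 26^2)/1 = 52/1 = 52: (m_3, d_3) = (m_1, d_1) = (26, 52), so from here the quotients repeat a_1, a_2; the period length is 2.
So sqrt(728) = [26; (1, 52)] with period length k = 2.
k is even, so the fundamental solution of x^2 - 728y^2 = 1 is (p_{k-1}, q_{k-1}) = (p_1, q_1); compute convergents through index 1.
Convergents (p_i = a_i*p_{i-1} + p_{i-2}, q_i = a_i*q_{i-1} + q_{i-2} with p_{-2}=0, p_{-1}=1, q_{-2}=1, q_{-1}=0):
  i=0: a_0=26, p_0 = 26*1 + 0 = 26, q_0 = 26*0 + 1 = 1.
  i=1: a_1=1, p_1 = 1*26 + 1 = 27, q_1 = 1*1 + 0 = 1.
Check: 27^2 - 728*1^2 = 729 - 728 = 1, so (x, y) = (27, 1) solves the equation, and by the theorem it is the least positive solution.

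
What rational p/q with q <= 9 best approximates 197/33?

6/1

Expand x = 197/33 as a continued fraction with the Euclidean algorithm:
  197 = 5*33 + 32, so a_0 = 5.
  33 = 1*32 + 1, so a_1 = 1.
  32 = 32*1 + 0, so a_2 = 32.
so x = [5; 1, 32].
Convergents (p_i = a_i*p_{i-1} + p_{i-2}, q_i = a_i*q_{i-1} + q_{i-2} with p_{-2}=0, p_{-1}=1, q_{-2}=1, q_{-1}=0), until the denominator exceeds 9:
  i=0: a_0=5, p_0 = 5*1 + 0 = 5, q_0 = 5*0 + 1 = 1.
  i=1: a_1=1, p_1 = 1*5 + 1 = 6, q_1 = 1*1 + 0 = 1.
  i=2: a_2=32, p_2 = 32*6 + 5 = 197, q_2 = 32*1 + 1 = 33.
q_2 = 33 > 9, so the last convergent with denominator <= 9 is p_1/q_1 = 6/1.
The closest fraction with denominator <= 9 is either p_1/q_1 or the intermediate fraction (k*p_1 + p_0)/(k*q_1 + q_0) with the largest k >= 1 whose denominator stays <= 9; these approach x as k grows, and every other convergent or intermediate fraction in range is farther away.
Largest k: floor((9 - q_0)/q_1) = floor((9 - 1)/1) = 8.
That gives (8*6 + 5)/(8*1 + 1) = 53/9.
Compare the errors: |x - 6/1| = |197*1 - 6*33|/(33*1) = 1/33, and |x - 53/9| = |197*9 - 53*33|/(33*9) = 24/297.
Cross-multiplying, 1*297 = 297 < 792 = 24*33, so 1/33 is smaller: the convergent 6/1 is closer to x than 53/9.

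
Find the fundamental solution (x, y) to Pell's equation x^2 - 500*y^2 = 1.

First expand sqrt(500) as a continued fraction. With x_i = (sqrt(500) + m_i)/d_i and (m_0, d_0) = (0, 1): a_0 = floor(sqrt(500)) = 22, since 22^2 = 484 <= 500 < 529 = 23^2.
Iterate m_{i+1} = d_i*a_i - m_i, d_{i+1} = (500 - m_{i+1}^2)/d_i, a_{i+1} = floor((a_0 + m_{i+1})/d_{i+1}):
  m_1 = 1*22 - 0 = 22, d_1 = (500 - 22^2)/1 = 16/1 = 16, a_1 = floor((22 + 22)/16) = 2.
  m_2 = 16*2 - 22 = 10, d_2 = (500 - 10^2)/16 = 400/16 = 25, a_2 = floor((22 + 10)/25) = 1.
  m_3 = 25*1 - 10 = 15, d_3 = (500 - 15^2)/25 = 275/25 = 11, a_3 = floor((22 + 15)/11) = 3.
  m_4 = 11*3 - 15 = 18, d_4 = (500 - 18^2)/11 = 176/11 = 16, a_4 = floor((22 + 18)/16) = 2.
  m_5 = 16*2 - 18 = 14, d_5 = (500 - 14^2)/16 = 304/16 = 19, a_5 = floor((22 + 14)/19) = 1.
  m_6 = 19*1 - 14 = 5, d_6 = (500 - 5^2)/19 = 475/19 = 25, a_6 = floor((22 + 5)/25) = 1.
  m_7 = 25*1 - 5 = 20, d_7 = (500 - 20^2)/25 = 100/25 = 4, a_7 = floor((22 + 20)/4) = 10.
  m_8 = 4*10 - 20 = 20, d_8 = (500 - 20^2)/4 = 100/4 = 25, a_8 = floor((22 + 20)/25) = 1.
  m_9 = 25*1 - 20 = 5, d_9 = (500 - 5^2)/25 = 475/25 = 19, a_9 = floor((22 + 5)/19) = 1.
  m_10 = 19*1 - 5 = 14, d_10 = (500 - 14^2)/19 = 304/19 = 16, a_10 = floor((22 + 14)/16) = 2.
  m_11 = 16*2 - 14 = 18, d_11 = (500 - 18^2)/16 = 176/16 = 11, a_11 = floor((22 + 18)/11) = 3.
  m_12 = 11*3 - 18 = 15, d_12 = (500 - 15^2)/11 = 275/11 = 25, a_12 = floor((22 + 15)/25) = 1.
  m_13 = 25*1 - 15 = 10, d_13 = (500 - 10^2)/25 = 400/25 = 16, a_13 = floor((22 + 10)/16) = 2.
  m_14 = 16*2 - 10 = 22, d_14 = (500 - 22^2)/16 = 16/16 = 1, a_14 = floor((22 + 22)/1) = 44.
  m_15 = 1*44 - 22 = 22, d_15 = (500 - 22^2)/1 = 16/1 = 16: (m_15, d_15) = (m_1, d_1) = (22, 16), so from here the quotients repeat a_1, ..., a_14; the period length is 14.
So sqrt(500) = [22; (2, 1, 3, 2, 1, 1, 10, 1, 1, 2, 3, 1, 2, 44)] with period length k = 14.
k is even, so the fundamental solution of x^2 - 500y^2 = 1 is (p_{k-1}, q_{k-1}) = (p_13, q_13); compute convergents through index 13.
Convergents (p_i = a_i*p_{i-1} + p_{i-2}, q_i = a_i*q_{i-1} + q_{i-2} with p_{-2}=0, p_{-1}=1, q_{-2}=1, q_{-1}=0):
  i=0: a_0=22, p_0 = 22*1 + 0 = 22, q_0 = 22*0 + 1 = 1.
  i=1: a_1=2, p_1 = 2*22 + 1 = 45, q_1 = 2*1 + 0 = 2.
  i=2: a_2=1, p_2 = 1*45 + 22 = 67, q_2 = 1*2 + 1 = 3.
  i=3: a_3=3, p_3 = 3*67 + 45 = 246, q_3 = 3*3 + 2 = 11.
  i=4: a_4=2, p_4 = 2*246 + 67 = 559, q_4 = 2*11 + 3 = 25.
  i=5: a_5=1, p_5 = 1*559 + 246 = 805, q_5 = 1*25 + 11 = 36.
  i=6: a_6=1, p_6 = 1*805 + 559 = 1364, q_6 = 1*36 + 25 = 61.
  i=7: a_7=10, p_7 = 10*1364 + 805 = 14445, q_7 = 10*61 + 36 = 646.
  i=8: a_8=1, p_8 = 1*14445 + 1364 = 15809, q_8 = 1*646 + 61 = 707.
  i=9: a_9=1, p_9 = 1*15809 + 14445 = 30254, q_9 = 1*707 + 646 = 1353.
  i=10: a_10=2, p_10 = 2*30254 + 15809 = 76317, q_10 = 2*1353 + 707 = 3413.
  i=11: a_11=3, p_11 = 3*76317 + 30254 = 259205, q_11 = 3*3413 + 1353 = 11592.
  i=12: a_12=1, p_12 = 1*259205 + 76317 = 335522, q_12 = 1*11592 + 3413 = 15005.
  i=13: a_13=2, p_13 = 2*335522 + 259205 = 930249, q_13 = 2*15005 + 11592 = 41602.
Check: 930249^2 - 500*41602^2 = 865363202001 - 865363202000 = 1, so (x, y) = (930249, 41602) solves the equation, and by the theorem it is the least positive solution.

(x, y) = (930249, 41602)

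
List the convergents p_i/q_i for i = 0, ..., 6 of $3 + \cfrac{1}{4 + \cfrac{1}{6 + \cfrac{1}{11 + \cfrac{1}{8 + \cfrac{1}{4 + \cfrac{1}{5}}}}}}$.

Using the convergent recurrence p_i = a_i*p_{i-1} + p_{i-2}, q_i = a_i*q_{i-1} + q_{i-2} with p_{-2}=0, p_{-1}=1, q_{-2}=1, q_{-1}=0:
  i=0: a_0=3, p_0 = 3*1 + 0 = 3, q_0 = 3*0 + 1 = 1.
  i=1: a_1=4, p_1 = 4*3 + 1 = 13, q_1 = 4*1 + 0 = 4.
  i=2: a_2=6, p_2 = 6*13 + 3 = 81, q_2 = 6*4 + 1 = 25.
  i=3: a_3=11, p_3 = 11*81 + 13 = 904, q_3 = 11*25 + 4 = 279.
  i=4: a_4=8, p_4 = 8*904 + 81 = 7313, q_4 = 8*279 + 25 = 2257.
  i=5: a_5=4, p_5 = 4*7313 + 904 = 30156, q_5 = 4*2257 + 279 = 9307.
  i=6: a_6=5, p_6 = 5*30156 + 7313 = 158093, q_6 = 5*9307 + 2257 = 48792.

3/1, 13/4, 81/25, 904/279, 7313/2257, 30156/9307, 158093/48792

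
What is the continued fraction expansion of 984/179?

Run the Euclidean algorithm on 984 and 179; the successive quotients are the partial quotients a_0, a_1, ... (each step inverts the fractional part left over by the previous one):
  984 = 5*179 + 89, so a_0 = 5.
  179 = 2*89 + 1, so a_1 = 2.
  89 = 89*1 + 0, so a_2 = 89.
The remainder reaches 0 after 3 divisions, so the expansion has 3 partial quotients, read off in order.

[5; 2, 89]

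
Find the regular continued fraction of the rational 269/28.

Run the Euclidean algorithm on 269 and 28; the successive quotients are the partial quotients a_0, a_1, ... (each step inverts the fractional part left over by the previous one):
  269 = 9*28 + 17, so a_0 = 9.
  28 = 1*17 + 11, so a_1 = 1.
  17 = 1*11 + 6, so a_2 = 1.
  11 = 1*6 + 5, so a_3 = 1.
  6 = 1*5 + 1, so a_4 = 1.
  5 = 5*1 + 0, so a_5 = 5.
The remainder reaches 0 after 6 divisions, so the expansion has 6 partial quotients, read off in order.

[9; 1, 1, 1, 1, 5]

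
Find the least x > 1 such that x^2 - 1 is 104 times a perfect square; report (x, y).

(x, y) = (51, 5)

First expand sqrt(104) as a continued fraction. With x_i = (sqrt(104) + m_i)/d_i and (m_0, d_0) = (0, 1): a_0 = floor(sqrt(104)) = 10, since 10^2 = 100 <= 104 < 121 = 11^2.
Iterate m_{i+1} = d_i*a_i - m_i, d_{i+1} = (104 - m_{i+1}^2)/d_i, a_{i+1} = floor((a_0 + m_{i+1})/d_{i+1}):
  m_1 = 1*10 - 0 = 10, d_1 = (104 - 10^2)/1 = 4/1 = 4, a_1 = floor((10 + 10)/4) = 5.
  m_2 = 4*5 - 10 = 10, d_2 = (104 - 10^2)/4 = 4/4 = 1, a_2 = floor((10 + 10)/1) = 20.
  m_3 = 1*20 - 10 = 10, d_3 = (104 - 10^2)/1 = 4/1 = 4: (m_3, d_3) = (m_1, d_1) = (10, 4), so from here the quotients repeat a_1, a_2; the period length is 2.
So sqrt(104) = [10; (5, 20)] with period length k = 2.
k is even, so the fundamental solution of x^2 - 104y^2 = 1 is (p_{k-1}, q_{k-1}) = (p_1, q_1); compute convergents through index 1.
Convergents (p_i = a_i*p_{i-1} + p_{i-2}, q_i = a_i*q_{i-1} + q_{i-2} with p_{-2}=0, p_{-1}=1, q_{-2}=1, q_{-1}=0):
  i=0: a_0=10, p_0 = 10*1 + 0 = 10, q_0 = 10*0 + 1 = 1.
  i=1: a_1=5, p_1 = 5*10 + 1 = 51, q_1 = 5*1 + 0 = 5.
Check: 51^2 - 104*5^2 = 2601 - 2600 = 1, so (x, y) = (51, 5) solves the equation, and by the theorem it is the least positive solution.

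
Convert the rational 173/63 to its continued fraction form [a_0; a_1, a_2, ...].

Run the Euclidean algorithm on 173 and 63; the successive quotients are the partial quotients a_0, a_1, ... (each step inverts the fractional part left over by the previous one):
  173 = 2*63 + 47, so a_0 = 2.
  63 = 1*47 + 16, so a_1 = 1.
  47 = 2*16 + 15, so a_2 = 2.
  16 = 1*15 + 1, so a_3 = 1.
  15 = 15*1 + 0, so a_4 = 15.
The remainder reaches 0 after 5 divisions, so the expansion has 5 partial quotients, read off in order.

[2; 1, 2, 1, 15]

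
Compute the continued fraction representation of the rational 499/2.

[249; 2]

Run the Euclidean algorithm on 499 and 2; the successive quotients are the partial quotients a_0, a_1, ... (each step inverts the fractional part left over by the previous one):
  499 = 249*2 + 1, so a_0 = 249.
  2 = 2*1 + 0, so a_1 = 2.
The remainder reaches 0 after 2 divisions, so the expansion has 2 partial quotients, read off in order.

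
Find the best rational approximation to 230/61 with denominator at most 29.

Expand x = 230/61 as a continued fraction with the Euclidean algorithm:
  230 = 3*61 + 47, so a_0 = 3.
  61 = 1*47 + 14, so a_1 = 1.
  47 = 3*14 + 5, so a_2 = 3.
  14 = 2*5 + 4, so a_3 = 2.
  5 = 1*4 + 1, so a_4 = 1.
  4 = 4*1 + 0, so a_5 = 4.
so x = [3; 1, 3, 2, 1, 4].
Convergents (p_i = a_i*p_{i-1} + p_{i-2}, q_i = a_i*q_{i-1} + q_{i-2} with p_{-2}=0, p_{-1}=1, q_{-2}=1, q_{-1}=0), until the denominator exceeds 29:
  i=0: a_0=3, p_0 = 3*1 + 0 = 3, q_0 = 3*0 + 1 = 1.
  i=1: a_1=1, p_1 = 1*3 + 1 = 4, q_1 = 1*1 + 0 = 1.
  i=2: a_2=3, p_2 = 3*4 + 3 = 15, q_2 = 3*1 + 1 = 4.
  i=3: a_3=2, p_3 = 2*15 + 4 = 34, q_3 = 2*4 + 1 = 9.
  i=4: a_4=1, p_4 = 1*34 + 15 = 49, q_4 = 1*9 + 4 = 13.
  i=5: a_5=4, p_5 = 4*49 + 34 = 230, q_5 = 4*13 + 9 = 61.
q_5 = 61 > 29, so the last convergent with denominator <= 29 is p_4/q_4 = 49/13.
The closest fraction with denominator <= 29 is either p_4/q_4 or the intermediate fraction (k*p_4 + p_3)/(k*q_4 + q_3) with the largest k >= 1 whose denominator stays <= 29; these approach x as k grows, and every other convergent or intermediate fraction in range is farther away.
Largest k: floor((29 - q_3)/q_4) = floor((29 - 9)/13) = 1.
That gives (1*49 + 34)/(1*13 + 9) = 83/22.
Compare the errors: |x - 49/13| = |230*13 - 49*61|/(61*13) = 1/793, and |x - 83/22| = |230*22 - 83*61|/(61*22) = 3/1342.
Cross-multiplying, 1*1342 = 1342 < 2379 = 3*793, so 1/793 is smaller: the convergent 49/13 is closer to x than 83/22.

49/13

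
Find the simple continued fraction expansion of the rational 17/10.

[1; 1, 2, 3]

Run the Euclidean algorithm on 17 and 10; the successive quotients are the partial quotients a_0, a_1, ... (each step inverts the fractional part left over by the previous one):
  17 = 1*10 + 7, so a_0 = 1.
  10 = 1*7 + 3, so a_1 = 1.
  7 = 2*3 + 1, so a_2 = 2.
  3 = 3*1 + 0, so a_3 = 3.
The remainder reaches 0 after 4 divisions, so the expansion has 4 partial quotients, read off in order.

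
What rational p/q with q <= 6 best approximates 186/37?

5/1

Expand x = 186/37 as a continued fraction with the Euclidean algorithm:
  186 = 5*37 + 1, so a_0 = 5.
  37 = 37*1 + 0, so a_1 = 37.
so x = [5; 37].
Convergents (p_i = a_i*p_{i-1} + p_{i-2}, q_i = a_i*q_{i-1} + q_{i-2} with p_{-2}=0, p_{-1}=1, q_{-2}=1, q_{-1}=0), until the denominator exceeds 6:
  i=0: a_0=5, p_0 = 5*1 + 0 = 5, q_0 = 5*0 + 1 = 1.
  i=1: a_1=37, p_1 = 37*5 + 1 = 186, q_1 = 37*1 + 0 = 37.
q_1 = 37 > 6, so the last convergent with denominator <= 6 is p_0/q_0 = 5/1.
The closest fraction with denominator <= 6 is either p_0/q_0 or the intermediate fraction (k*p_0 + p_{-1})/(k*q_0 + q_{-1}) with the largest k >= 1 whose denominator stays <= 6; these approach x as k grows, and every other convergent or intermediate fraction in range is farther away.
Largest k: floor((6 - q_{-1})/q_0) = floor((6 - 0)/1) = 6 (using the seeds p_{-1} = 1, q_{-1} = 0).
That gives (6*5 + 1)/(6*1 + 0) = 31/6.
Compare the errors: |x - 5/1| = |186*1 - 5*37|/(37*1) = 1/37, and |x - 31/6| = |186*6 - 31*37|/(37*6) = 31/222.
Cross-multiplying, 1*222 = 222 < 1147 = 31*37, so 1/37 is smaller: the convergent 5/1 is closer to x than 31/6.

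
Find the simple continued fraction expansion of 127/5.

[25; 2, 2]

Run the Euclidean algorithm on 127 and 5; the successive quotients are the partial quotients a_0, a_1, ... (each step inverts the fractional part left over by the previous one):
  127 = 25*5 + 2, so a_0 = 25.
  5 = 2*2 + 1, so a_1 = 2.
  2 = 2*1 + 0, so a_2 = 2.
The remainder reaches 0 after 3 divisions, so the expansion has 3 partial quotients, read off in order.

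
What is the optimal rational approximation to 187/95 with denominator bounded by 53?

Expand x = 187/95 as a continued fraction with the Euclidean algorithm:
  187 = 1*95 + 92, so a_0 = 1.
  95 = 1*92 + 3, so a_1 = 1.
  92 = 30*3 + 2, so a_2 = 30.
  3 = 1*2 + 1, so a_3 = 1.
  2 = 2*1 + 0, so a_4 = 2.
so x = [1; 1, 30, 1, 2].
Convergents (p_i = a_i*p_{i-1} + p_{i-2}, q_i = a_i*q_{i-1} + q_{i-2} with p_{-2}=0, p_{-1}=1, q_{-2}=1, q_{-1}=0), until the denominator exceeds 53:
  i=0: a_0=1, p_0 = 1*1 + 0 = 1, q_0 = 1*0 + 1 = 1.
  i=1: a_1=1, p_1 = 1*1 + 1 = 2, q_1 = 1*1 + 0 = 1.
  i=2: a_2=30, p_2 = 30*2 + 1 = 61, q_2 = 30*1 + 1 = 31.
  i=3: a_3=1, p_3 = 1*61 + 2 = 63, q_3 = 1*31 + 1 = 32.
  i=4: a_4=2, p_4 = 2*63 + 61 = 187, q_4 = 2*32 + 31 = 95.
q_4 = 95 > 53, so the last convergent with denominator <= 53 is p_3/q_3 = 63/32.
The closest fraction with denominator <= 53 is either p_3/q_3 or the intermediate fraction (k*p_3 + p_2)/(k*q_3 + q_2) with the largest k >= 1 whose denominator stays <= 53; these approach x as k grows, and every other convergent or intermediate fraction in range is farther away.
Largest k: floor((53 - q_2)/q_3) = floor((53 - 31)/32) = 0.
Since k = 0, no intermediate fraction beyond p_3/q_3 has denominator <= 53, so the convergent 63/32 is the closest (its error is |187*32 - 63*95|/(95*32) = 1/3040).

63/32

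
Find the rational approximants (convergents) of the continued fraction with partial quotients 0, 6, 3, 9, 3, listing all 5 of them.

0/1, 1/6, 3/19, 28/177, 87/550

Using the convergent recurrence p_i = a_i*p_{i-1} + p_{i-2}, q_i = a_i*q_{i-1} + q_{i-2} with p_{-2}=0, p_{-1}=1, q_{-2}=1, q_{-1}=0:
  i=0: a_0=0, p_0 = 0*1 + 0 = 0, q_0 = 0*0 + 1 = 1.
  i=1: a_1=6, p_1 = 6*0 + 1 = 1, q_1 = 6*1 + 0 = 6.
  i=2: a_2=3, p_2 = 3*1 + 0 = 3, q_2 = 3*6 + 1 = 19.
  i=3: a_3=9, p_3 = 9*3 + 1 = 28, q_3 = 9*19 + 6 = 177.
  i=4: a_4=3, p_4 = 3*28 + 3 = 87, q_4 = 3*177 + 19 = 550.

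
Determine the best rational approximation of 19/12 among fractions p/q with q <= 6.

8/5

Expand x = 19/12 as a continued fraction with the Euclidean algorithm:
  19 = 1*12 + 7, so a_0 = 1.
  12 = 1*7 + 5, so a_1 = 1.
  7 = 1*5 + 2, so a_2 = 1.
  5 = 2*2 + 1, so a_3 = 2.
  2 = 2*1 + 0, so a_4 = 2.
so x = [1; 1, 1, 2, 2].
Convergents (p_i = a_i*p_{i-1} + p_{i-2}, q_i = a_i*q_{i-1} + q_{i-2} with p_{-2}=0, p_{-1}=1, q_{-2}=1, q_{-1}=0), until the denominator exceeds 6:
  i=0: a_0=1, p_0 = 1*1 + 0 = 1, q_0 = 1*0 + 1 = 1.
  i=1: a_1=1, p_1 = 1*1 + 1 = 2, q_1 = 1*1 + 0 = 1.
  i=2: a_2=1, p_2 = 1*2 + 1 = 3, q_2 = 1*1 + 1 = 2.
  i=3: a_3=2, p_3 = 2*3 + 2 = 8, q_3 = 2*2 + 1 = 5.
  i=4: a_4=2, p_4 = 2*8 + 3 = 19, q_4 = 2*5 + 2 = 12.
q_4 = 12 > 6, so the last convergent with denominator <= 6 is p_3/q_3 = 8/5.
The closest fraction with denominator <= 6 is either p_3/q_3 or the intermediate fraction (k*p_3 + p_2)/(k*q_3 + q_2) with the largest k >= 1 whose denominator stays <= 6; these approach x as k grows, and every other convergent or intermediate fraction in range is farther away.
Largest k: floor((6 - q_2)/q_3) = floor((6 - 2)/5) = 0.
Since k = 0, no intermediate fraction beyond p_3/q_3 has denominator <= 6, so the convergent 8/5 is the closest (its error is |19*5 - 8*12|/(12*5) = 1/60).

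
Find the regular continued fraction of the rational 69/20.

[3; 2, 4, 2]

Run the Euclidean algorithm on 69 and 20; the successive quotients are the partial quotients a_0, a_1, ... (each step inverts the fractional part left over by the previous one):
  69 = 3*20 + 9, so a_0 = 3.
  20 = 2*9 + 2, so a_1 = 2.
  9 = 4*2 + 1, so a_2 = 4.
  2 = 2*1 + 0, so a_3 = 2.
The remainder reaches 0 after 4 divisions, so the expansion has 4 partial quotients, read off in order.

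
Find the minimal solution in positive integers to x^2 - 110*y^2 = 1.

(x, y) = (21, 2)

First expand sqrt(110) as a continued fraction. With x_i = (sqrt(110) + m_i)/d_i and (m_0, d_0) = (0, 1): a_0 = floor(sqrt(110)) = 10, since 10^2 = 100 <= 110 < 121 = 11^2.
Iterate m_{i+1} = d_i*a_i - m_i, d_{i+1} = (110 - m_{i+1}^2)/d_i, a_{i+1} = floor((a_0 + m_{i+1})/d_{i+1}):
  m_1 = 1*10 - 0 = 10, d_1 = (110 - 10^2)/1 = 10/1 = 10, a_1 = floor((10 + 10)/10) = 2.
  m_2 = 10*2 - 10 = 10, d_2 = (110 - 10^2)/10 = 10/10 = 1, a_2 = floor((10 + 10)/1) = 20.
  m_3 = 1*20 - 10 = 10, d_3 = (110 - 10^2)/1 = 10/1 = 10: (m_3, d_3) = (m_1, d_1) = (10, 10), so from here the quotients repeat a_1, a_2; the period length is 2.
So sqrt(110) = [10; (2, 20)] with period length k = 2.
k is even, so the fundamental solution of x^2 - 110y^2 = 1 is (p_{k-1}, q_{k-1}) = (p_1, q_1); compute convergents through index 1.
Convergents (p_i = a_i*p_{i-1} + p_{i-2}, q_i = a_i*q_{i-1} + q_{i-2} with p_{-2}=0, p_{-1}=1, q_{-2}=1, q_{-1}=0):
  i=0: a_0=10, p_0 = 10*1 + 0 = 10, q_0 = 10*0 + 1 = 1.
  i=1: a_1=2, p_1 = 2*10 + 1 = 21, q_1 = 2*1 + 0 = 2.
Check: 21^2 - 110*2^2 = 441 - 440 = 1, so (x, y) = (21, 2) solves the equation, and by the theorem it is the least positive solution.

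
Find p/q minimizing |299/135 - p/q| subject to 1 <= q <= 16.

31/14

Expand x = 299/135 as a continued fraction with the Euclidean algorithm:
  299 = 2*135 + 29, so a_0 = 2.
  135 = 4*29 + 19, so a_1 = 4.
  29 = 1*19 + 10, so a_2 = 1.
  19 = 1*10 + 9, so a_3 = 1.
  10 = 1*9 + 1, so a_4 = 1.
  9 = 9*1 + 0, so a_5 = 9.
so x = [2; 4, 1, 1, 1, 9].
Convergents (p_i = a_i*p_{i-1} + p_{i-2}, q_i = a_i*q_{i-1} + q_{i-2} with p_{-2}=0, p_{-1}=1, q_{-2}=1, q_{-1}=0), until the denominator exceeds 16:
  i=0: a_0=2, p_0 = 2*1 + 0 = 2, q_0 = 2*0 + 1 = 1.
  i=1: a_1=4, p_1 = 4*2 + 1 = 9, q_1 = 4*1 + 0 = 4.
  i=2: a_2=1, p_2 = 1*9 + 2 = 11, q_2 = 1*4 + 1 = 5.
  i=3: a_3=1, p_3 = 1*11 + 9 = 20, q_3 = 1*5 + 4 = 9.
  i=4: a_4=1, p_4 = 1*20 + 11 = 31, q_4 = 1*9 + 5 = 14.
  i=5: a_5=9, p_5 = 9*31 + 20 = 299, q_5 = 9*14 + 9 = 135.
q_5 = 135 > 16, so the last convergent with denominator <= 16 is p_4/q_4 = 31/14.
The closest fraction with denominator <= 16 is either p_4/q_4 or the intermediate fraction (k*p_4 + p_3)/(k*q_4 + q_3) with the largest k >= 1 whose denominator stays <= 16; these approach x as k grows, and every other convergent or intermediate fraction in range is farther away.
Largest k: floor((16 - q_3)/q_4) = floor((16 - 9)/14) = 0.
Since k = 0, no intermediate fraction beyond p_4/q_4 has denominator <= 16, so the convergent 31/14 is the closest (its error is |299*14 - 31*135|/(135*14) = 1/1890).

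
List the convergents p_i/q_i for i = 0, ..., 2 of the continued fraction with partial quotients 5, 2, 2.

5/1, 11/2, 27/5

Using the convergent recurrence p_i = a_i*p_{i-1} + p_{i-2}, q_i = a_i*q_{i-1} + q_{i-2} with p_{-2}=0, p_{-1}=1, q_{-2}=1, q_{-1}=0:
  i=0: a_0=5, p_0 = 5*1 + 0 = 5, q_0 = 5*0 + 1 = 1.
  i=1: a_1=2, p_1 = 2*5 + 1 = 11, q_1 = 2*1 + 0 = 2.
  i=2: a_2=2, p_2 = 2*11 + 5 = 27, q_2 = 2*2 + 1 = 5.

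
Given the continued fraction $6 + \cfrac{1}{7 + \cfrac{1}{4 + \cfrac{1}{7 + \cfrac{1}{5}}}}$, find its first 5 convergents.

6/1, 43/7, 178/29, 1289/210, 6623/1079

Using the convergent recurrence p_i = a_i*p_{i-1} + p_{i-2}, q_i = a_i*q_{i-1} + q_{i-2} with p_{-2}=0, p_{-1}=1, q_{-2}=1, q_{-1}=0:
  i=0: a_0=6, p_0 = 6*1 + 0 = 6, q_0 = 6*0 + 1 = 1.
  i=1: a_1=7, p_1 = 7*6 + 1 = 43, q_1 = 7*1 + 0 = 7.
  i=2: a_2=4, p_2 = 4*43 + 6 = 178, q_2 = 4*7 + 1 = 29.
  i=3: a_3=7, p_3 = 7*178 + 43 = 1289, q_3 = 7*29 + 7 = 210.
  i=4: a_4=5, p_4 = 5*1289 + 178 = 6623, q_4 = 5*210 + 29 = 1079.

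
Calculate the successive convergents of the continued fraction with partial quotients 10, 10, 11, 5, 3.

10/1, 101/10, 1121/111, 5706/565, 18239/1806

Using the convergent recurrence p_i = a_i*p_{i-1} + p_{i-2}, q_i = a_i*q_{i-1} + q_{i-2} with p_{-2}=0, p_{-1}=1, q_{-2}=1, q_{-1}=0:
  i=0: a_0=10, p_0 = 10*1 + 0 = 10, q_0 = 10*0 + 1 = 1.
  i=1: a_1=10, p_1 = 10*10 + 1 = 101, q_1 = 10*1 + 0 = 10.
  i=2: a_2=11, p_2 = 11*101 + 10 = 1121, q_2 = 11*10 + 1 = 111.
  i=3: a_3=5, p_3 = 5*1121 + 101 = 5706, q_3 = 5*111 + 10 = 565.
  i=4: a_4=3, p_4 = 3*5706 + 1121 = 18239, q_4 = 3*565 + 111 = 1806.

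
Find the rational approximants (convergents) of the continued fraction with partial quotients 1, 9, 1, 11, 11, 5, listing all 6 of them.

Using the convergent recurrence p_i = a_i*p_{i-1} + p_{i-2}, q_i = a_i*q_{i-1} + q_{i-2} with p_{-2}=0, p_{-1}=1, q_{-2}=1, q_{-1}=0:
  i=0: a_0=1, p_0 = 1*1 + 0 = 1, q_0 = 1*0 + 1 = 1.
  i=1: a_1=9, p_1 = 9*1 + 1 = 10, q_1 = 9*1 + 0 = 9.
  i=2: a_2=1, p_2 = 1*10 + 1 = 11, q_2 = 1*9 + 1 = 10.
  i=3: a_3=11, p_3 = 11*11 + 10 = 131, q_3 = 11*10 + 9 = 119.
  i=4: a_4=11, p_4 = 11*131 + 11 = 1452, q_4 = 11*119 + 10 = 1319.
  i=5: a_5=5, p_5 = 5*1452 + 131 = 7391, q_5 = 5*1319 + 119 = 6714.

1/1, 10/9, 11/10, 131/119, 1452/1319, 7391/6714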